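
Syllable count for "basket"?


Word: "basket"
Syllable breakdown: bas · ket
Counting: 2 parts
= 2 syllables


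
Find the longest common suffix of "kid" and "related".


Word 1: "kid"
Word 2: "related"
Comparing from end:
  Pos -1: 'd' == 'd'
  Pos -2: 'i' != 'e' (stop)
LCS = "d" (length 1)


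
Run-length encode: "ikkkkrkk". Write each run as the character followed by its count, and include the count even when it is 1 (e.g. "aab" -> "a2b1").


String: "ikkkkrkk"
Scanning for consecutive runs:
  'i' x 1
  'k' x 4
  'r' x 1
  'k' x 2
RLE = "i1k4r1k2"


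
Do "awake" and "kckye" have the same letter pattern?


Pattern of "awake": [0, 1, 0, 2, 3]
Pattern of "kckye": [0, 1, 0, 2, 3]
Patterns match
Same pattern = Yes


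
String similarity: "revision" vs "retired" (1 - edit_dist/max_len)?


Word 1: "revision" (length 8)
Word 2: "retired" (length 7)
One optimal edit sequence:
  1. keep 'r'
  2. keep 'e'
  3. substitute 'v' -> 't'  (+1)
  4. keep 'i'
  5. delete 's'  (+1)
  6. substitute 'i' -> 'r'  (+1)
  7. substitute 'o' -> 'e'  (+1)
  8. substitute 'n' -> 'd'  (+1)
Edit distance = 5
Max length = max(8, 7) = 8
Similarity = 1 - 5/8
= 0.3750


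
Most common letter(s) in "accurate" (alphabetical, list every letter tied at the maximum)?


Word: "accurate"
Letter counts:
  'a': 2
  'c': 2
  'e': 1
  'r': 1
  't': 1
  'u': 1
Maximum count = 2
Most frequent = 'a', 'c' (2 times each)


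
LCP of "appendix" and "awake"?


Word 1: "appendix"
Word 2: "awake"
Comparing from start:
  Pos 0: 'a' == 'a'
  Pos 1: 'p' != 'w' (stop)
LCP = "a" (length 1)


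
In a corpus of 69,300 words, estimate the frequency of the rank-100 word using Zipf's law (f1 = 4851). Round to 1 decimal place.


Zipf's law: f(r) = f(1) / r
f(1) = 4851
f(100) = 4851 / 100
= 48.5 occurrences


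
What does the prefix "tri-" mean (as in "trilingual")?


Prefix: tri-
Example: trilingual = tri- + lingual
Meaning = three


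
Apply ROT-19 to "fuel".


Word: "fuel"
Shift: 19
Each letter → (letter + shift) mod 26:
  'f' (5) + 19 = 24 → 'y'
  'u' (20) + 19 = 13 → 'n'
  'e' (4) + 19 = 23 → 'x'
  'l' (11) + 19 = 4 → 'e'
Result = "ynxe"


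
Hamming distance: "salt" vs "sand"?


Comparing character by character (same length = 4):
  Pos 0: 's' vs 's' =
  Pos 1: 'a' vs 'a' =
  Pos 2: 'l' vs 'n' !=
  Pos 3: 't' vs 'd' !=
Hamming distance = 2


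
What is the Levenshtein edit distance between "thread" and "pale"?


Word 1: "thread" (length 6)
Word 2: "pale" (length 4)
One optimal edit sequence (insert/delete/substitute each cost 1):
  1. substitute 't' -> 'p'  (+1)
  2. substitute 'h' -> 'a'  (+1)
  3. substitute 'r' -> 'l'  (+1)
  4. keep 'e'
  5. delete 'a'  (+1)
  6. delete 'd'  (+1)
Total edit operations: 5
Edit distance = 5


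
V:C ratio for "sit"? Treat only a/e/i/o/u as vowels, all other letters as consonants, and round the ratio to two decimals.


Word: "sit"
Vowels (a,e,i,o,u): 1
Consonants: 2
Ratio = 1/2
= 0.50


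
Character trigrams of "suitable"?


Word: "suitable" (length 8)
Number of trigrams = 8 - 3 + 1 = 6
  Position 0: "sui"
  Position 1: "uit"
  Position 2: "ita"
  Position 3: "tab"
  Position 4: "abl"
  Position 5: "ble"
Trigrams = "sui", "uit", "ita", "tab", "abl", "ble"


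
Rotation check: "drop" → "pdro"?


Word: "drop", Candidate: "pdro"
Method: check if candidate is substring of word+word
"dropdrop" contains "pdro"? Yes
Is rotation = Yes


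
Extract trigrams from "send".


Word: "send" (length 4)
Number of trigrams = 4 - 3 + 1 = 2
  Position 0: "sen"
  Position 1: "end"
Trigrams = "sen", "end"


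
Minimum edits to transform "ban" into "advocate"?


Word 1: "ban" (length 3)
Word 2: "advocate" (length 8)
One optimal edit sequence (insert/delete/substitute each cost 1):
  1. insert 'a'  (+1)
  2. insert 'd'  (+1)
  3. insert 'v'  (+1)
  4. insert 'o'  (+1)
  5. substitute 'b' -> 'c'  (+1)
  6. keep 'a'
  7. insert 't'  (+1)
  8. substitute 'n' -> 'e'  (+1)
Total edit operations: 7
Edit distance = 7


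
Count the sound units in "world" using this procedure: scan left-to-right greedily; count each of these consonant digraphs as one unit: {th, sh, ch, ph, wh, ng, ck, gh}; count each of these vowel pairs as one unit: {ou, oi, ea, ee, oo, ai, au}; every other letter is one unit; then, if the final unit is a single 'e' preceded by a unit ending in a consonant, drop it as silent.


Word: "world" (5 letters)
Left-to-right scan:
  [1] 'w' (letter)
  [2] 'o' (letter)
  [3] 'r' (letter)
  [4] 'l' (letter)
  [5] 'd' (letter)
Units from scan: 5
Sound units = 5 units


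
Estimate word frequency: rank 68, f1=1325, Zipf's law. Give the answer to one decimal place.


Zipf's law: f(r) = f(1) / r
f(1) = 1325
f(68) = 1325 / 68
= 19.5 occurrences


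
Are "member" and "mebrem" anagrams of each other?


Word 1: "member" → sorted: beemmr
Word 2: "mebrem" → sorted: beemmr
Same letters? beemmr == beemmr
Anagram = Yes


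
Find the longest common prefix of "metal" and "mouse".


Word 1: "metal"
Word 2: "mouse"
Comparing from start:
  Pos 0: 'm' == 'm'
  Pos 1: 'e' != 'o' (stop)
LCP = "m" (length 1)


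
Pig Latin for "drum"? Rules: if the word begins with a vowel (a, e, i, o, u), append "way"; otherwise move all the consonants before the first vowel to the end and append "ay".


Word: "drum"
Starts with consonant(s) → move to end, add 'ay'
Consonant cluster: "dr"
Pig Latin = "umdray"


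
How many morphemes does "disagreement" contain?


Word: "disagreement"
Morphemes: dis- / agree / -ment
Each morpheme carries meaning
= 3 morphemes


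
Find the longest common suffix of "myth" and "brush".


Word 1: "myth"
Word 2: "brush"
Comparing from end:
  Pos -1: 'h' == 'h'
  Pos -2: 't' != 's' (stop)
LCS = "h" (length 1)


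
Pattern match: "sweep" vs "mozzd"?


Pattern of "sweep": [0, 1, 2, 2, 3]
Pattern of "mozzd": [0, 1, 2, 2, 3]
Patterns match
Same pattern = Yes


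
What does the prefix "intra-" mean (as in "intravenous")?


Prefix: intra-
As in: intravenous -> intra- + venous
Meaning = within


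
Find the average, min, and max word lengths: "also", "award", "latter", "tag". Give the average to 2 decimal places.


Lengths: "also"=4, "award"=5, "latter"=6, "tag"=3
Sum = 18, Count = 4
Average = 18/4 = 4.50
= avg=4.50, min=3, max=6


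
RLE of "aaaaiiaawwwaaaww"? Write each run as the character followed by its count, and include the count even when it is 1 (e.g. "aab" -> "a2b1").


String: "aaaaiiaawwwaaaww"
Scanning for consecutive runs:
  'a' x 4
  'i' x 2
  'a' x 2
  'w' x 3
  'a' x 3
  'w' x 2
RLE = "a4i2a2w3a3w2"


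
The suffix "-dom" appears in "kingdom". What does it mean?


Suffix: -dom
Example: kingdom = king + -dom
Meaning = state / realm


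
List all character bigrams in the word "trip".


Word: "trip" (length 4)
Number of bigrams = 4 - 2 + 1 = 3
  Position 0: "tr"
  Position 1: "ri"
  Position 2: "ip"
Bigrams = "tr", "ri", "ip"


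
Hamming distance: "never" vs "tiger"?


Comparing character by character (same length = 5):
  Pos 0: 'n' vs 't' !=
  Pos 1: 'e' vs 'i' !=
  Pos 2: 'v' vs 'g' !=
  Pos 3: 'e' vs 'e' =
  Pos 4: 'r' vs 'r' =
Hamming distance = 3


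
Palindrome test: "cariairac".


Word: "cariairac"
Reversed: "cariairac"
Forward == Backward? cariairac == cariairac
Palindrome = Yes


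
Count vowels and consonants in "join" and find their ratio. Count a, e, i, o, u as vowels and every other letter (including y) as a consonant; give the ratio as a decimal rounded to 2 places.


Word: "join"
Vowels (a,e,i,o,u): 2
Consonants: 2
Ratio = 2/2
= 1.00


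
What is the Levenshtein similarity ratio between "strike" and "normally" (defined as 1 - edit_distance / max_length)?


Word 1: "strike" (length 6)
Word 2: "normally" (length 8)
One optimal edit sequence:
  1. substitute 's' -> 'n'  (+1)
  2. substitute 't' -> 'o'  (+1)
  3. keep 'r'
  4. insert 'm'  (+1)
  5. insert 'a'  (+1)
  6. substitute 'i' -> 'l'  (+1)
  7. substitute 'k' -> 'l'  (+1)
  8. substitute 'e' -> 'y'  (+1)
Edit distance = 7
Max length = max(6, 8) = 8
Similarity = 1 - 7/8
= 0.1250


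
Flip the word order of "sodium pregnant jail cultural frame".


Original: "sodium pregnant jail cultural frame"
Words (1..n): sodium | pregnant | jail | cultural | frame
Reversed (n..1): frame | cultural | jail | pregnant | sodium
Result = "frame cultural jail pregnant sodium"


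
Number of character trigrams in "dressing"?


Word: "dressing" (length 8)
Number of 3-grams = length - 3 + 1 = 8 - 3 + 1
= 6


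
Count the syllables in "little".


Word: "little"
Syllable breakdown: lit / tle
Counting: 2 parts
= 2 syllables


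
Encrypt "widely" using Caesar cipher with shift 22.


Word: "widely"
Shift: 22
Each letter → (letter + shift) mod 26:
  'w' (22) + 22 = 18 → 's'
  'i' (8) + 22 = 4 → 'e'
  'd' (3) + 22 = 25 → 'z'
  'e' (4) + 22 = 0 → 'a'
  'l' (11) + 22 = 7 → 'h'
  'y' (24) + 22 = 20 → 'u'
Result = "sezahu"


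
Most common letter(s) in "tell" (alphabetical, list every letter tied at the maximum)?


Word: "tell"
Letter counts:
  'e': 1
  'l': 2
  't': 1
Maximum count = 2
Most frequent = 'l' (2 times each)


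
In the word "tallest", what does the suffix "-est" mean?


Suffix: -est
As in: tallest -> tall + -est
Meaning = most


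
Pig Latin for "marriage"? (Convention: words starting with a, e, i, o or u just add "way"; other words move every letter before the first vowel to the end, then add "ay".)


Word: "marriage"
Starts with consonant(s) → move to end, add 'ay'
Consonant cluster: "m"
Pig Latin = "arriagemay"


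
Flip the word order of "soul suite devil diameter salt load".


Original: "soul suite devil diameter salt load"
Words (1..n): soul | suite | devil | diameter | salt | load
Reversed (n..1): load | salt | diameter | devil | suite | soul
Result = "load salt diameter devil suite soul"


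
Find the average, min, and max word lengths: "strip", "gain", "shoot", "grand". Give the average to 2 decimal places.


Lengths: "strip"=5, "gain"=4, "shoot"=5, "grand"=5
Sum = 19, Count = 4
Average = 19/4 = 4.75
= avg=4.75, min=4, max=5


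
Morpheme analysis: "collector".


Word: "collector"
Morphemes: collect / -or
Each morpheme carries meaning
= 2 morphemes


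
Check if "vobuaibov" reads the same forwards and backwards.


Word: "vobuaibov"
Reversed: "vobiaubov"
Forward == Backward? vobuaibov != vobiaubov
Palindrome = No


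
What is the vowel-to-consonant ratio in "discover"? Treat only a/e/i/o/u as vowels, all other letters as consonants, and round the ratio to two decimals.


Word: "discover"
Vowels (a,e,i,o,u): 3
Consonants: 5
Ratio = 3/5
= 0.60


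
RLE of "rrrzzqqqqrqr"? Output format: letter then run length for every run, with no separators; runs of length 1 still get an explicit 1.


String: "rrrzzqqqqrqr"
Scanning for consecutive runs:
  'r' x 3
  'z' x 2
  'q' x 4
  'r' x 1
  'q' x 1
  'r' x 1
RLE = "r3z2q4r1q1r1"


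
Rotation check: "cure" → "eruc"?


Word: "cure", Candidate: "eruc"
Method: check if candidate is substring of word+word
"curecure" contains "eruc"? No
Is rotation = No


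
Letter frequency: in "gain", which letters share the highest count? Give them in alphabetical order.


Word: "gain"
Letter counts:
  'a': 1
  'g': 1
  'i': 1
  'n': 1
Maximum count = 1
Most frequent = 'a', 'g', 'i', 'n' (1 time each)


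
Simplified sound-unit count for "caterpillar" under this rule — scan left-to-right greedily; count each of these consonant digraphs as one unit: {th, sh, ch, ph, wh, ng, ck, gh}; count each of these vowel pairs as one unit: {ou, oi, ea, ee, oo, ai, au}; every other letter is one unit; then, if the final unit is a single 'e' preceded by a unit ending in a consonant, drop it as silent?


Word: "caterpillar" (11 letters)
Left-to-right scan:
  1. 'c' (letter)
  2. 'a' (letter)
  3. 't' (letter)
  4. 'e' (letter)
  5. 'r' (letter)
  6. 'p' (letter)
  7. 'i' (letter)
  8. 'l' (letter)
  9. 'l' (letter)
  10. 'a' (letter)
  11. 'r' (letter)
Units from scan: 11
Sound units = 11 units


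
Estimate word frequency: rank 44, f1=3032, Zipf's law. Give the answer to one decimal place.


Zipf's law: f(r) = f(1) / r
f(1) = 3032
f(44) = 3032 / 44
= 68.9 occurrences


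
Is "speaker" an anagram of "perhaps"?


Word 1: "perhaps" → sorted: aehpprs
Word 2: "speaker" → sorted: aeekprs
Same letters? aehpprs != aeekprs
Anagram = No


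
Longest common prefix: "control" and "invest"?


Word 1: "control"
Word 2: "invest"
Comparing from start:
  Pos 0: 'c' != 'i' (stop)
LCP = "" (length 0)


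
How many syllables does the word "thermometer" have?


Word: "thermometer"
Syllable breakdown: ther | mom | e | ter
Counting: 4 parts
= 4 syllables


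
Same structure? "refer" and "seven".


Pattern of "refer": [0, 1, 2, 1, 0]
Pattern of "seven": [0, 1, 2, 1, 3]
Patterns do not match
Same pattern = No


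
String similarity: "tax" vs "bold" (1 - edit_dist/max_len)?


Word 1: "tax" (length 3)
Word 2: "bold" (length 4)
One optimal edit sequence:
  1. insert 'b'  (+1)
  2. substitute 't' -> 'o'  (+1)
  3. substitute 'a' -> 'l'  (+1)
  4. substitute 'x' -> 'd'  (+1)
Edit distance = 4
Max length = max(3, 4) = 4
Similarity = 1 - 4/4
= 0.0000


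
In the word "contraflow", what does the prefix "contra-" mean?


Prefix: contra-
Example: contraflow (contra- + flow)
Meaning = against


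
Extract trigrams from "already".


Word: "already" (length 7)
Number of trigrams = 7 - 3 + 1 = 5
  Position 0: "alr"
  Position 1: "lre"
  Position 2: "rea"
  Position 3: "ead"
  Position 4: "ady"
Trigrams = "alr", "lre", "rea", "ead", "ady"


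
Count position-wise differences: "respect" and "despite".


Comparing character by character (same length = 7):
  Pos 0: 'r' vs 'd' !=
  Pos 1: 'e' vs 'e' =
  Pos 2: 's' vs 's' =
  Pos 3: 'p' vs 'p' =
  Pos 4: 'e' vs 'i' !=
  Pos 5: 'c' vs 't' !=
  Pos 6: 't' vs 'e' !=
Hamming distance = 4


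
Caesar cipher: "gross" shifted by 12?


Word: "gross"
Shift: 12
Each letter → (letter + shift) mod 26:
  'g' (6) + 12 = 18 → 's'
  'r' (17) + 12 = 3 → 'd'
  'o' (14) + 12 = 0 → 'a'
  's' (18) + 12 = 4 → 'e'
  's' (18) + 12 = 4 → 'e'
Result = "sdaee"


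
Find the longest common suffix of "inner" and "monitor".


Word 1: "inner"
Word 2: "monitor"
Comparing from end:
  Pos -1: 'r' == 'r'
  Pos -2: 'e' != 'o' (stop)
LCS = "r" (length 1)


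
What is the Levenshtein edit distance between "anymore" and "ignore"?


Word 1: "anymore" (length 7)
Word 2: "ignore" (length 6)
One optimal edit sequence (insert/delete/substitute each cost 1):
  1. delete 'a'  (+1)
  2. substitute 'n' -> 'i'  (+1)
  3. substitute 'y' -> 'g'  (+1)
  4. substitute 'm' -> 'n'  (+1)
  5. keep 'o'
  6. keep 'r'
  7. keep 'e'
Total edit operations: 4
Edit distance = 4


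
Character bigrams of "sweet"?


Word: "sweet" (length 5)
Number of bigrams = 5 - 2 + 1 = 4
  Position 0: "sw"
  Position 1: "we"
  Position 2: "ee"
  Position 3: "et"
Bigrams = "sw", "we", "ee", "et"


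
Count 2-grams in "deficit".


Word: "deficit" (length 7)
Number of 2-grams = length - 2 + 1 = 7 - 2 + 1
= 6


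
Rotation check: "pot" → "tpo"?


Word: "pot", Candidate: "tpo"
Method: check if candidate is substring of word+word
"potpot" contains "tpo"? Yes
Is rotation = Yes


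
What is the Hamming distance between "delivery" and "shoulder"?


Comparing character by character (same length = 8):
  Pos 0: 'd' vs 's' !=
  Pos 1: 'e' vs 'h' !=
  Pos 2: 'l' vs 'o' !=
  Pos 3: 'i' vs 'u' !=
  Pos 4: 'v' vs 'l' !=
  Pos 5: 'e' vs 'd' !=
  Pos 6: 'r' vs 'e' !=
  Pos 7: 'y' vs 'r' !=
Hamming distance = 8


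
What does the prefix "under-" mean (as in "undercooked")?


Prefix: under-
Example: undercooked (under- + cooked)
Meaning = insufficient


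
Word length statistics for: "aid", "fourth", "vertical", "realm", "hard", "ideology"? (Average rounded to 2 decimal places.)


Lengths: "aid"=3, "fourth"=6, "vertical"=8, "realm"=5, "hard"=4, "ideology"=8
Sum = 34, Count = 6
Average = 34/6 = 5.67
= avg=5.67, min=3, max=8


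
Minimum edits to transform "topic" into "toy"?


Word 1: "topic" (length 5)
Word 2: "toy" (length 3)
One optimal edit sequence (insert/delete/substitute each cost 1):
  1. keep 't'
  2. keep 'o'
  3. delete 'p'  (+1)
  4. delete 'i'  (+1)
  5. substitute 'c' -> 'y'  (+1)
Total edit operations: 3
Edit distance = 3


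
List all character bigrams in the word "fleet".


Word: "fleet" (length 5)
Number of bigrams = 5 - 2 + 1 = 4
  Position 0: "fl"
  Position 1: "le"
  Position 2: "ee"
  Position 3: "et"
Bigrams = "fl", "le", "ee", "et"


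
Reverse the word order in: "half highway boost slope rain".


Original: "half highway boost slope rain"
Words (1..n): half | highway | boost | slope | rain
Reversed (n..1): rain | slope | boost | highway | half
Result = "rain slope boost highway half"


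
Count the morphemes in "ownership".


Word: "ownership"
Morphemes: own | -er | -ship
Each morpheme carries meaning
= 3 morphemes


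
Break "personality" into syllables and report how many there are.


Word: "personality"
Syllable breakdown: per / son / al / i / ty
Counting: 5 parts
= 5 syllables


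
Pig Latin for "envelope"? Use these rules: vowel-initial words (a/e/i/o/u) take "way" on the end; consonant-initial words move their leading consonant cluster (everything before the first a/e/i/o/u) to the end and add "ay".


Word: "envelope"
Starts with vowel → add 'way'
Pig Latin = "envelopeway"


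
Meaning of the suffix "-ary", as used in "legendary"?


Suffix: -ary
Example: legendary = legend + -ary
Meaning = relating to


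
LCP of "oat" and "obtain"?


Word 1: "oat"
Word 2: "obtain"
Comparing from start:
  Pos 0: 'o' == 'o'
  Pos 1: 'a' != 'b' (stop)
LCP = "o" (length 1)


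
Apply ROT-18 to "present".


Word: "present"
Shift: 18
Each letter → (letter + shift) mod 26:
  'p' (15) + 18 = 7 → 'h'
  'r' (17) + 18 = 9 → 'j'
  'e' (4) + 18 = 22 → 'w'
  's' (18) + 18 = 10 → 'k'
  'e' (4) + 18 = 22 → 'w'
  'n' (13) + 18 = 5 → 'f'
  't' (19) + 18 = 11 → 'l'
Result = "hjwkwfl"


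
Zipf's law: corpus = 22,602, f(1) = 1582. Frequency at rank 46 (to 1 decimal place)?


Zipf's law: f(r) = f(1) / r
f(1) = 1582
f(46) = 1582 / 46
= 34.4 occurrences


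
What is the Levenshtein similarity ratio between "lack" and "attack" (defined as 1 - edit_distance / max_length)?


Word 1: "lack" (length 4)
Word 2: "attack" (length 6)
One optimal edit sequence:
  1. insert 'a'  (+1)
  2. insert 't'  (+1)
  3. substitute 'l' -> 't'  (+1)
  4. keep 'a'
  5. keep 'c'
  6. keep 'k'
Edit distance = 3
Max length = max(4, 6) = 6
Similarity = 1 - 3/6
= 0.5000


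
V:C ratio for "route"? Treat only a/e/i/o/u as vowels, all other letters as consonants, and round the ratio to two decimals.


Word: "route"
Vowels (a,e,i,o,u): 3
Consonants: 2
Ratio = 3/2
= 1.50


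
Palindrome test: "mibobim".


Word: "mibobim"
Reversed: "mibobim"
Forward == Backward? mibobim == mibobim
Palindrome = Yes


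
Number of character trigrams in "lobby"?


Word: "lobby" (length 5)
Number of 3-grams = length - 3 + 1 = 5 - 3 + 1
= 3


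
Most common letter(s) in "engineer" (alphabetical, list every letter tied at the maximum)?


Word: "engineer"
Letter counts:
  'e': 3
  'g': 1
  'i': 1
  'n': 2
  'r': 1
Maximum count = 3
Most frequent = 'e' (3 times each)


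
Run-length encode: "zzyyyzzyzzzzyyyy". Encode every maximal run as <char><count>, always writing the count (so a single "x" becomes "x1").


String: "zzyyyzzyzzzzyyyy"
Scanning for consecutive runs:
  'z' x 2
  'y' x 3
  'z' x 2
  'y' x 1
  'z' x 4
  'y' x 4
RLE = "z2y3z2y1z4y4"


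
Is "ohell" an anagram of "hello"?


Word 1: "hello" → sorted: ehllo
Word 2: "ohell" → sorted: ehllo
Same letters? ehllo == ehllo
Anagram = Yes


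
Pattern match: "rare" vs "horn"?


Pattern of "rare": [0, 1, 0, 2]
Pattern of "horn": [0, 1, 2, 3]
Patterns do not match
Same pattern = No


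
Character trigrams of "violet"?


Word: "violet" (length 6)
Number of trigrams = 6 - 3 + 1 = 4
  Position 0: "vio"
  Position 1: "iol"
  Position 2: "ole"
  Position 3: "let"
Trigrams = "vio", "iol", "ole", "let"


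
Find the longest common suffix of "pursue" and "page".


Word 1: "pursue"
Word 2: "page"
Comparing from end:
  Pos -1: 'e' == 'e'
  Pos -2: 'u' != 'g' (stop)
LCS = "e" (length 1)


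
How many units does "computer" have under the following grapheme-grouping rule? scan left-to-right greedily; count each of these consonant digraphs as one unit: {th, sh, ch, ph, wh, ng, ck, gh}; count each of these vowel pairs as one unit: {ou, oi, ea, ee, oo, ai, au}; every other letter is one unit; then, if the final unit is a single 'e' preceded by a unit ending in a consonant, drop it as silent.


Word: "computer" (8 letters)
Left-to-right scan:
  1. 'c' (letter)
  2. 'o' (letter)
  3. 'm' (letter)
  4. 'p' (letter)
  5. 'u' (letter)
  6. 't' (letter)
  7. 'e' (letter)
  8. 'r' (letter)
Units from scan: 8
Sound units = 8 units


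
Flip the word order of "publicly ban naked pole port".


Original: "publicly ban naked pole port"
Words (1..n): publicly | ban | naked | pole | port
Reversed (n..1): port | pole | naked | ban | publicly
Result = "port pole naked ban publicly"


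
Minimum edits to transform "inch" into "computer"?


Word 1: "inch" (length 4)
Word 2: "computer" (length 8)
One optimal edit sequence (insert/delete/substitute each cost 1):
  1. insert 'c'  (+1)
  2. insert 'o'  (+1)
  3. insert 'm'  (+1)
  4. insert 'p'  (+1)
  5. substitute 'i' -> 'u'  (+1)
  6. substitute 'n' -> 't'  (+1)
  7. substitute 'c' -> 'e'  (+1)
  8. substitute 'h' -> 'r'  (+1)
Total edit operations: 8
Edit distance = 8


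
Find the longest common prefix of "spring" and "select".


Word 1: "spring"
Word 2: "select"
Comparing from start:
  Pos 0: 's' == 's'
  Pos 1: 'p' != 'e' (stop)
LCP = "s" (length 1)


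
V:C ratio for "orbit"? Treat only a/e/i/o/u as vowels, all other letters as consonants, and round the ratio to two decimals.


Word: "orbit"
Vowels (a,e,i,o,u): 2
Consonants: 3
Ratio = 2/3
= 0.67


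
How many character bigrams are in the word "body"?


Word: "body" (length 4)
Number of 2-grams = length - 2 + 1 = 4 - 2 + 1
= 3


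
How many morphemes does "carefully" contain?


Word: "carefully"
Morphemes: care | -ful | -ly
Each morpheme carries meaning
= 3 morphemes


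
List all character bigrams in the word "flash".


Word: "flash" (length 5)
Number of bigrams = 5 - 2 + 1 = 4
  Position 0: "fl"
  Position 1: "la"
  Position 2: "as"
  Position 3: "sh"
Bigrams = "fl", "la", "as", "sh"


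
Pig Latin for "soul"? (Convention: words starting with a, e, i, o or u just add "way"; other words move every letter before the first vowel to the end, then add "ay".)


Word: "soul"
Starts with consonant(s) → move to end, add 'ay'
Consonant cluster: "s"
Pig Latin = "oulsay"


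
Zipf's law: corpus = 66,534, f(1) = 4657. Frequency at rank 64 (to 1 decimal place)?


Zipf's law: f(r) = f(1) / r
f(1) = 4657
f(64) = 4657 / 64
= 72.8 occurrences


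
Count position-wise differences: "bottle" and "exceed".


Comparing character by character (same length = 6):
  Pos 0: 'b' vs 'e' !=
  Pos 1: 'o' vs 'x' !=
  Pos 2: 't' vs 'c' !=
  Pos 3: 't' vs 'e' !=
  Pos 4: 'l' vs 'e' !=
  Pos 5: 'e' vs 'd' !=
Hamming distance = 6


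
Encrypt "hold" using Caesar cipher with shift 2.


Word: "hold"
Shift: 2
Each letter → (letter + shift) mod 26:
  'h' (7) + 2 = 9 → 'j'
  'o' (14) + 2 = 16 → 'q'
  'l' (11) + 2 = 13 → 'n'
  'd' (3) + 2 = 5 → 'f'
Result = "jqnf"


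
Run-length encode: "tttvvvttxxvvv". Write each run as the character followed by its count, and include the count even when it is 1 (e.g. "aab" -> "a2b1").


String: "tttvvvttxxvvv"
Scanning for consecutive runs:
  't' x 3
  'v' x 3
  't' x 2
  'x' x 2
  'v' x 3
RLE = "t3v3t2x2v3"


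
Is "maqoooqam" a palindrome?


Word: "maqoooqam"
Reversed: "maqoooqam"
Forward == Backward? maqoooqam == maqoooqam
Palindrome = Yes


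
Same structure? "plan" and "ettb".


Pattern of "plan": [0, 1, 2, 3]
Pattern of "ettb": [0, 1, 1, 2]
Patterns do not match
Same pattern = No


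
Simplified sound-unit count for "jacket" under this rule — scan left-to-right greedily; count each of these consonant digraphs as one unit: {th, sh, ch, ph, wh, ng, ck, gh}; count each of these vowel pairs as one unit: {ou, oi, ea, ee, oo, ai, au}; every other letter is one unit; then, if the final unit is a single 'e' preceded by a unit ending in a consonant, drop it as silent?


Word: "jacket" (6 letters)
Left-to-right scan:
  1. 'j' (letter)
  2. 'a' (letter)
  3. 'ck' (digraph)
  4. 'e' (letter)
  5. 't' (letter)
Units from scan: 5
Sound units = 5 units


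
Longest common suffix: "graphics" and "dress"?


Word 1: "graphics"
Word 2: "dress"
Comparing from end:
  Pos -1: 's' == 's'
  Pos -2: 'c' != 's' (stop)
LCS = "s" (length 1)


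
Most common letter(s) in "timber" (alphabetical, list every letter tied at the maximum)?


Word: "timber"
Letter counts:
  'b': 1
  'e': 1
  'i': 1
  'm': 1
  'r': 1
  't': 1
Maximum count = 1
Most frequent = 'b', 'e', 'i', 'm', 'r', 't' (1 time each)


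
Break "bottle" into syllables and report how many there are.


Word: "bottle"
Syllable breakdown: bot / tle
Counting: 2 parts
= 2 syllables


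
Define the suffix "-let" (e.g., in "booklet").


Suffix: -let
Example: booklet = book + -let
Meaning = small


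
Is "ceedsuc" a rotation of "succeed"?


Word: "succeed", Candidate: "ceedsuc"
Method: check if candidate is substring of word+word
"succeedsucceed" contains "ceedsuc"? Yes
Is rotation = Yes


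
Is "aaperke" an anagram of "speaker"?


Word 1: "speaker" → sorted: aeekprs
Word 2: "aaperke" → sorted: aaeekpr
Same letters? aeekprs != aaeekpr
Anagram = No


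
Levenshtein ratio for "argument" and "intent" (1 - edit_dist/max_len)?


Word 1: "argument" (length 8)
Word 2: "intent" (length 6)
One optimal edit sequence:
  1. delete 'a'  (+1)
  2. delete 'r'  (+1)
  3. substitute 'g' -> 'i'  (+1)
  4. substitute 'u' -> 'n'  (+1)
  5. substitute 'm' -> 't'  (+1)
  6. keep 'e'
  7. keep 'n'
  8. keep 't'
Edit distance = 5
Max length = max(8, 6) = 8
Similarity = 1 - 5/8
= 0.3750


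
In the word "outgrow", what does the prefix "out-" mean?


Prefix: out-
Example: outgrow = out- + grow
Meaning = surpass


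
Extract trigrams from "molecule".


Word: "molecule" (length 8)
Number of trigrams = 8 - 3 + 1 = 6
  Position 0: "mol"
  Position 1: "ole"
  Position 2: "lec"
  Position 3: "ecu"
  Position 4: "cul"
  Position 5: "ule"
Trigrams = "mol", "ole", "lec", "ecu", "cul", "ule"


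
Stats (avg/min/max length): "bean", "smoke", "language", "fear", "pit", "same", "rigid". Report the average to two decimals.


Lengths: "bean"=4, "smoke"=5, "language"=8, "fear"=4, "pit"=3, "same"=4, "rigid"=5
Sum = 33, Count = 7
Average = 33/7 = 4.71
= avg=4.71, min=3, max=8


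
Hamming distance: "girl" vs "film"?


Comparing character by character (same length = 4):
  Pos 0: 'g' vs 'f' !=
  Pos 1: 'i' vs 'i' =
  Pos 2: 'r' vs 'l' !=
  Pos 3: 'l' vs 'm' !=
Hamming distance = 3


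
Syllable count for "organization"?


Word: "organization"
Syllable breakdown: or-gan-i-za-tion
Counting: 5 parts
= 5 syllables


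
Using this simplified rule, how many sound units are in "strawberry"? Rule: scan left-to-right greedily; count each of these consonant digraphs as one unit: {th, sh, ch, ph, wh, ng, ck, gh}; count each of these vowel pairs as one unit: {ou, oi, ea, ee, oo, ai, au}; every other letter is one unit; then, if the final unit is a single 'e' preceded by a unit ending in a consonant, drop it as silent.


Word: "strawberry" (10 letters)
Left-to-right scan:
  1. 's' (letter)
  2. 't' (letter)
  3. 'r' (letter)
  4. 'a' (letter)
  5. 'w' (letter)
  6. 'b' (letter)
  7. 'e' (letter)
  8. 'r' (letter)
  9. 'r' (letter)
  10. 'y' (letter)
Units from scan: 10
Sound units = 10 units


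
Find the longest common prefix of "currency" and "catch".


Word 1: "currency"
Word 2: "catch"
Comparing from start:
  Pos 0: 'c' == 'c'
  Pos 1: 'u' != 'a' (stop)
LCP = "c" (length 1)


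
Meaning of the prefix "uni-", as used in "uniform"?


Prefix: uni-
Example: uniform (uni- + form)
Meaning = one


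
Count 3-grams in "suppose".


Word: "suppose" (length 7)
Number of 3-grams = length - 3 + 1 = 7 - 3 + 1
= 5


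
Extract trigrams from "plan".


Word: "plan" (length 4)
Number of trigrams = 4 - 3 + 1 = 2
  Position 0: "pla"
  Position 1: "lan"
Trigrams = "pla", "lan"


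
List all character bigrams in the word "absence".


Word: "absence" (length 7)
Number of bigrams = 7 - 2 + 1 = 6
  Position 0: "ab"
  Position 1: "bs"
  Position 2: "se"
  Position 3: "en"
  Position 4: "nc"
  Position 5: "ce"
Bigrams = "ab", "bs", "se", "en", "nc", "ce"


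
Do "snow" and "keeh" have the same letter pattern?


Pattern of "snow": [0, 1, 2, 3]
Pattern of "keeh": [0, 1, 1, 2]
Patterns do not match
Same pattern = No


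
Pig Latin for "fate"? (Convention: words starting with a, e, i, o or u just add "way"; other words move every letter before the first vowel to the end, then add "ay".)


Word: "fate"
Starts with consonant(s) → move to end, add 'ay'
Consonant cluster: "f"
Pig Latin = "atefay"


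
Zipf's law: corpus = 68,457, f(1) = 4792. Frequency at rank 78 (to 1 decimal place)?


Zipf's law: f(r) = f(1) / r
f(1) = 4792
f(78) = 4792 / 78
= 61.4 occurrences


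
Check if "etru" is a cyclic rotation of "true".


Word: "true", Candidate: "etru"
Method: check if candidate is substring of word+word
"truetrue" contains "etru"? Yes
Is rotation = Yes


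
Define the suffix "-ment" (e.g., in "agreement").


Suffix: -ment
Example: agreement = agree + -ment
Meaning = result of action


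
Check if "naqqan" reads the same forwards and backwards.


Word: "naqqan"
Reversed: "naqqan"
Forward == Backward? naqqan == naqqan
Palindrome = Yes


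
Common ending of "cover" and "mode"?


Word 1: "cover"
Word 2: "mode"
Comparing from end:
  Pos -1: 'r' != 'e' (stop)
LCS = "" (length 0)


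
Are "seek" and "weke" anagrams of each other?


Word 1: "seek" → sorted: eeks
Word 2: "weke" → sorted: eekw
Same letters? eeks != eekw
Anagram = No


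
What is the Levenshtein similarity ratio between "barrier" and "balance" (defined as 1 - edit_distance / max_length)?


Word 1: "barrier" (length 7)
Word 2: "balance" (length 7)
One optimal edit sequence:
  1. keep 'b'
  2. keep 'a'
  3. substitute 'r' -> 'l'  (+1)
  4. substitute 'r' -> 'a'  (+1)
  5. substitute 'i' -> 'n'  (+1)
  6. substitute 'e' -> 'c'  (+1)
  7. substitute 'r' -> 'e'  (+1)
Edit distance = 5
Max length = max(7, 7) = 7
Similarity = 1 - 5/7
= 0.2857


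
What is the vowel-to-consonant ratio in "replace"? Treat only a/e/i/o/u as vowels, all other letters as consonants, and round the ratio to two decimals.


Word: "replace"
Vowels (a,e,i,o,u): 3
Consonants: 4
Ratio = 3/4
= 0.75


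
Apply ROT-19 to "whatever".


Word: "whatever"
Shift: 19
Each letter → (letter + shift) mod 26:
  'w' (22) + 19 = 15 → 'p'
  'h' (7) + 19 = 0 → 'a'
  'a' (0) + 19 = 19 → 't'
  't' (19) + 19 = 12 → 'm'
  'e' (4) + 19 = 23 → 'x'
  'v' (21) + 19 = 14 → 'o'
  'e' (4) + 19 = 23 → 'x'
  'r' (17) + 19 = 10 → 'k'
Result = "patmxoxk"


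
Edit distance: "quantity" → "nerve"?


Word 1: "quantity" (length 8)
Word 2: "nerve" (length 5)
One optimal edit sequence (insert/delete/substitute each cost 1):
  1. delete 'q'  (+1)
  2. delete 'u'  (+1)
  3. delete 'a'  (+1)
  4. keep 'n'
  5. substitute 't' -> 'e'  (+1)
  6. substitute 'i' -> 'r'  (+1)
  7. substitute 't' -> 'v'  (+1)
  8. substitute 'y' -> 'e'  (+1)
Total edit operations: 7
Edit distance = 7


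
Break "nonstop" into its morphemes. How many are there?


Word: "nonstop"
Morphemes: non- + stop
Each morpheme carries meaning
= 2 morphemes


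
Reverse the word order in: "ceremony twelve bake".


Original: "ceremony twelve bake"
Words (1..n): ceremony | twelve | bake
Reversed (n..1): bake | twelve | ceremony
Result = "bake twelve ceremony"


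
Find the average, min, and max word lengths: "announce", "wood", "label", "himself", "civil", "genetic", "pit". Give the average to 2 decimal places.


Lengths: "announce"=8, "wood"=4, "label"=5, "himself"=7, "civil"=5, "genetic"=7, "pit"=3
Sum = 39, Count = 7
Average = 39/7 = 5.57
= avg=5.57, min=3, max=8


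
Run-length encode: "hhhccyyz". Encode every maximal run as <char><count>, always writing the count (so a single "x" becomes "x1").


String: "hhhccyyz"
Scanning for consecutive runs:
  'h' x 3
  'c' x 2
  'y' x 2
  'z' x 1
RLE = "h3c2y2z1"


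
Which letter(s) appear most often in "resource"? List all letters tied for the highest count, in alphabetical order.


Word: "resource"
Letter counts:
  'c': 1
  'e': 2
  'o': 1
  'r': 2
  's': 1
  'u': 1
Maximum count = 2
Most frequent = 'e', 'r' (2 times each)


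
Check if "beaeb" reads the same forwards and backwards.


Word: "beaeb"
Reversed: "beaeb"
Forward == Backward? beaeb == beaeb
Palindrome = Yes


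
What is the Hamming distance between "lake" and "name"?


Comparing character by character (same length = 4):
  Pos 0: 'l' vs 'n' !=
  Pos 1: 'a' vs 'a' =
  Pos 2: 'k' vs 'm' !=
  Pos 3: 'e' vs 'e' =
Hamming distance = 2


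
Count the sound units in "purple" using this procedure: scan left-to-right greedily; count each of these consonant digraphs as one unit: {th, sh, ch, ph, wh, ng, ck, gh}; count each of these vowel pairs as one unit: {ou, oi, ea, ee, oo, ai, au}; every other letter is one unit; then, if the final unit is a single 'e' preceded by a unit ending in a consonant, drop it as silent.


Word: "purple" (6 letters)
Left-to-right scan:
  (1) 'p' (letter)
  (2) 'u' (letter)
  (3) 'r' (letter)
  (4) 'p' (letter)
  (5) 'l' (letter)
  (6) 'e' (letter)
Units from scan: 6
Final unit is 'e' after a consonant -> drop as silent (-1)
Sound units = 5 units


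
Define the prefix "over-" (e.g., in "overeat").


Prefix: over-
Example: overeat (over- + eat)
Meaning = excessive


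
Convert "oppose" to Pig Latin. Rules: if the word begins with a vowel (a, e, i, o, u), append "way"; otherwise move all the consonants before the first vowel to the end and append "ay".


Word: "oppose"
Starts with vowel → add 'way'
Pig Latin = "opposeway"


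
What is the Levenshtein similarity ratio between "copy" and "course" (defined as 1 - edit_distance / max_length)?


Word 1: "copy" (length 4)
Word 2: "course" (length 6)
One optimal edit sequence:
  1. keep 'c'
  2. keep 'o'
  3. insert 'u'  (+1)
  4. insert 'r'  (+1)
  5. substitute 'p' -> 's'  (+1)
  6. substitute 'y' -> 'e'  (+1)
Edit distance = 4
Max length = max(4, 6) = 6
Similarity = 1 - 4/6
= 0.3333


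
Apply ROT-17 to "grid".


Word: "grid"
Shift: 17
Each letter → (letter + shift) mod 26:
  'g' (6) + 17 = 23 → 'x'
  'r' (17) + 17 = 8 → 'i'
  'i' (8) + 17 = 25 → 'z'
  'd' (3) + 17 = 20 → 'u'
Result = "xizu"


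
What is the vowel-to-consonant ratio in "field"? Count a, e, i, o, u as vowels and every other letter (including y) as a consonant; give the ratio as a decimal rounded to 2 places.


Word: "field"
Vowels (a,e,i,o,u): 2
Consonants: 3
Ratio = 2/3
= 0.67


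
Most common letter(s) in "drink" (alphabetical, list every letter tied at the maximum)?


Word: "drink"
Letter counts:
  'd': 1
  'i': 1
  'k': 1
  'n': 1
  'r': 1
Maximum count = 1
Most frequent = 'd', 'i', 'k', 'n', 'r' (1 time each)


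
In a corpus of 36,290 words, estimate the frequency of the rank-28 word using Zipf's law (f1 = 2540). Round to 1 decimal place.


Zipf's law: f(r) = f(1) / r
f(1) = 2540
f(28) = 2540 / 28
= 90.7 occurrences


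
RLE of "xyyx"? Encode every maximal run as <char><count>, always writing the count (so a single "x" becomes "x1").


String: "xyyx"
Scanning for consecutive runs:
  'x' x 1
  'y' x 2
  'x' x 1
RLE = "x1y2x1"


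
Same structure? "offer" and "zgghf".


Pattern of "offer": [0, 1, 1, 2, 3]
Pattern of "zgghf": [0, 1, 1, 2, 3]
Patterns match
Same pattern = Yes


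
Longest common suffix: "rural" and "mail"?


Word 1: "rural"
Word 2: "mail"
Comparing from end:
  Pos -1: 'l' == 'l'
  Pos -2: 'a' != 'i' (stop)
LCS = "l" (length 1)


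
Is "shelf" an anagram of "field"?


Word 1: "field" → sorted: defil
Word 2: "shelf" → sorted: efhls
Same letters? defil != efhls
Anagram = No


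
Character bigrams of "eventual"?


Word: "eventual" (length 8)
Number of bigrams = 8 - 2 + 1 = 7
  Position 0: "ev"
  Position 1: "ve"
  Position 2: "en"
  Position 3: "nt"
  Position 4: "tu"
  Position 5: "ua"
  Position 6: "al"
Bigrams = "ev", "ve", "en", "nt", "tu", "ua", "al"


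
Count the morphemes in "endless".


Word: "endless"
Morphemes: end | -less
Each morpheme carries meaning
= 2 morphemes


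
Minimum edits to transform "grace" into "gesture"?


Word 1: "grace" (length 5)
Word 2: "gesture" (length 7)
One optimal edit sequence (insert/delete/substitute each cost 1):
  1. keep 'g'
  2. insert 'e'  (+1)
  3. insert 's'  (+1)
  4. substitute 'r' -> 't'  (+1)
  5. substitute 'a' -> 'u'  (+1)
  6. substitute 'c' -> 'r'  (+1)
  7. keep 'e'
Total edit operations: 5
Edit distance = 5


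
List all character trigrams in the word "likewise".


Word: "likewise" (length 8)
Number of trigrams = 8 - 3 + 1 = 6
  Position 0: "lik"
  Position 1: "ike"
  Position 2: "kew"
  Position 3: "ewi"
  Position 4: "wis"
  Position 5: "ise"
Trigrams = "lik", "ike", "kew", "ewi", "wis", "ise"


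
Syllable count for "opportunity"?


Word: "opportunity"
Syllable breakdown: op | por | tu | ni | ty
Counting: 5 parts
= 5 syllables


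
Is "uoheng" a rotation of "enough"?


Word: "enough", Candidate: "uoheng"
Method: check if candidate is substring of word+word
"enoughenough" contains "uoheng"? No
Is rotation = No


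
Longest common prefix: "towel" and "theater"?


Word 1: "towel"
Word 2: "theater"
Comparing from start:
  Pos 0: 't' == 't'
  Pos 1: 'o' != 'h' (stop)
LCP = "t" (length 1)


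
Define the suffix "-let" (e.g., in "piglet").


Suffix: -let
As in: piglet -> pig + -let
Meaning = small


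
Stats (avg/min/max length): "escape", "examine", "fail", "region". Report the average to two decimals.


Lengths: "escape"=6, "examine"=7, "fail"=4, "region"=6
Sum = 23, Count = 4
Average = 23/4 = 5.75
= avg=5.75, min=4, max=7


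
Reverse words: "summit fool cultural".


Original: "summit fool cultural"
Words (1..n): summit | fool | cultural
Reversed (n..1): cultural | fool | summit
Result = "cultural fool summit"


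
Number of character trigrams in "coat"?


Word: "coat" (length 4)
Number of 3-grams = length - 3 + 1 = 4 - 3 + 1
= 2


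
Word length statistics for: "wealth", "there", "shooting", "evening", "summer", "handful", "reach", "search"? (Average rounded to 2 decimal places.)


Lengths: "wealth"=6, "there"=5, "shooting"=8, "evening"=7, "summer"=6, "handful"=7, "reach"=5, "search"=6
Sum = 50, Count = 8
Average = 50/8 = 6.25
= avg=6.25, min=5, max=8


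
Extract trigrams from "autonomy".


Word: "autonomy" (length 8)
Number of trigrams = 8 - 3 + 1 = 6
  Position 0: "aut"
  Position 1: "uto"
  Position 2: "ton"
  Position 3: "ono"
  Position 4: "nom"
  Position 5: "omy"
Trigrams = "aut", "uto", "ton", "ono", "nom", "omy"


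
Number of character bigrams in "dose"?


Word: "dose" (length 4)
Number of 2-grams = length - 2 + 1 = 4 - 2 + 1
= 3
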